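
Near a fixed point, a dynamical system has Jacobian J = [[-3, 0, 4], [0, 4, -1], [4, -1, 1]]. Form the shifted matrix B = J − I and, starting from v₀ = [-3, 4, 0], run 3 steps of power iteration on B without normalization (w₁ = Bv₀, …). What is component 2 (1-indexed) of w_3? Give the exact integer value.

120

B = J − I has rows (-4, 0, 4); (0, 3, -1); (4, -1, 0)
w1 = Bv₀ = ((-4)·(-3) + 0·4 + 4·0; 0·(-3) + 3·4 + (-1)·0; 4·(-3) + (-1)·4 + 0·0) = (12, 12, -16)
w2 = Bw1 = ((-4)·12 + 0·12 + 4·(-16); 0·12 + 3·12 + (-1)·(-16); 4·12 + (-1)·12 + 0·(-16)) = (-112, 52, 36)
w3 = Bw2 = (592, 120, -500)
Requested component of w3: 120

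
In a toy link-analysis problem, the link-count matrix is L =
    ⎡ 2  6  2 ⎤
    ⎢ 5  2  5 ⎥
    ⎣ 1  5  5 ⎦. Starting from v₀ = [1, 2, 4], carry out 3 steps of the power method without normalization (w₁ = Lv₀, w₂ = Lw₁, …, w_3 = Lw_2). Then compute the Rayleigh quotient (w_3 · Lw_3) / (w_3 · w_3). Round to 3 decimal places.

w1 = Lv₀ = (22, 29, 31)
w2 = Lw1 = (280, 323, 322)
w3 = Lw2 = (3142, 3656, 3505)
Lw3 = (35230, 40547, 38947)
w3·Lw3 = 3142·35230 + 3656·40547 + 3505·38947 = 395441727; w3·w3 = 3142·3142 + 3656·3656 + 3505·3505 = 35523525
λ ≈ 395441727/35523525 = 11.132

λ ≈ 11.132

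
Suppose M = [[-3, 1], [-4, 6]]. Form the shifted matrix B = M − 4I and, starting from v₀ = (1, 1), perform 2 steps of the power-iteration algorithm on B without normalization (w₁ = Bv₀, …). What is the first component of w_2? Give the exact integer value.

40

B = M − 4I has rows (-7, 1); (-4, 2)
w1 = Bv₀ = ((-7)·1 + 1·1; (-4)·1 + 2·1) = (-6, -2)
w2 = Bw1 = ((-7)·(-6) + 1·(-2); (-4)·(-6) + 2·(-2)) = (40, 20)
Requested component of w2: 40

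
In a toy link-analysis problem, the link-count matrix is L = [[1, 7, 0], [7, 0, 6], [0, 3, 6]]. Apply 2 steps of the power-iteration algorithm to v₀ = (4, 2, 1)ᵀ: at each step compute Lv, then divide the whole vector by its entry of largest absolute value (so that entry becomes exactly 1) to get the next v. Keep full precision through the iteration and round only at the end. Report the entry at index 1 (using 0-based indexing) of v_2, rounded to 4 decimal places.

Lv0 = (18.00000, 34.00000, 12.00000); divide by 34.00000 → v1 = (0.52941, 1.00000, 0.35294)
Lv1 = (7.52941, 5.82353, 5.11765); divide by 7.52941 → v2 = (1.00000, 0.77344, 0.67969)
Requested entry of v2: 198/256 = 0.7734

0.7734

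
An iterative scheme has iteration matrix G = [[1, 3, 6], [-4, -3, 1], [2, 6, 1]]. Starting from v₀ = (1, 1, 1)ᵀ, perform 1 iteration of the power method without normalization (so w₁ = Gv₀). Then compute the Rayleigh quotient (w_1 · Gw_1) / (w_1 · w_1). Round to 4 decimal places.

w1 = Gv₀ = (10, -6, 9)
Gw1 = (46, -13, -7)
w1·Gw1 = 10·46 + (-6)·(-13) + 9·(-7) = 475; w1·w1 = 10·10 + (-6)·(-6) + 9·9 = 217
λ ≈ 475/217 = 2.1889

λ ≈ 2.1889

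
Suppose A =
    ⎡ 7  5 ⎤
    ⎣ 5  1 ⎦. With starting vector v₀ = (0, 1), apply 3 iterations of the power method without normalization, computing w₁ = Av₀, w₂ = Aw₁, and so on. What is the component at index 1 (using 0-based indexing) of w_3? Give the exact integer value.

w1 = Av₀ = (7·0 + 5·1; 5·0 + 1·1) = (5, 1)
w2 = Aw1 = (7·5 + 5·1; 5·5 + 1·1) = (40, 26)
w3 = Aw2 = (410, 226)
The requested component of w3 is 226.

226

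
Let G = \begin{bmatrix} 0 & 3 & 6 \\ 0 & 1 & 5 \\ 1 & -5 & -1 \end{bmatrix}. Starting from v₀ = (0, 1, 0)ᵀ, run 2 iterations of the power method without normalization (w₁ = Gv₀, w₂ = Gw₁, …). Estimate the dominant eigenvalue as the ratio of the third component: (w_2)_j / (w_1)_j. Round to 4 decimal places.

-0.6000

w1 = Gv₀ = (0·0 + 3·1 + 6·0; 0·0 + 1·1 + 5·0; 1·0 + (-5)·1 + (-1)·0) = (3, 1, -5)
w2 = Gw1 = (0·3 + 3·1 + 6·(-5); 0·3 + 1·1 + 5·(-5); 1·3 + (-5)·1 + (-1)·(-5)) = (-27, -24, 3)
Ratio at component: 3 / -5 = -0.6000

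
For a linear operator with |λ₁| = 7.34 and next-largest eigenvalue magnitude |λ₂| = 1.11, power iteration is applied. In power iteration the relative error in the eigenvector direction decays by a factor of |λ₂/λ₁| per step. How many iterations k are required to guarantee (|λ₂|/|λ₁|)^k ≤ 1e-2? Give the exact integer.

|λ₂/λ₁| = 1.11/7.34 = 0.15123
Need k ≥ ln(1e-2) / ln(0.15123) = -4.6052 / -1.8890 ≈ 2.438
Smallest integer k satisfying the bound: 3

3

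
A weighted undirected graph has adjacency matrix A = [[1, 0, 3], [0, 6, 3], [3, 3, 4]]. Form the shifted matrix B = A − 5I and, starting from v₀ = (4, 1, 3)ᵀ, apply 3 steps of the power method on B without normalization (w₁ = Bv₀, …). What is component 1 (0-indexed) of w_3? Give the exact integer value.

B = A − 5I has rows (-4, 0, 3); (0, 1, 3); (3, 3, -1)
w1 = Bv₀ = (-7, 10, 12)
w2 = Bw1 = (64, 46, -3)
w3 = Bw2 = (-265, 37, 333)
Requested component of w3: 37

37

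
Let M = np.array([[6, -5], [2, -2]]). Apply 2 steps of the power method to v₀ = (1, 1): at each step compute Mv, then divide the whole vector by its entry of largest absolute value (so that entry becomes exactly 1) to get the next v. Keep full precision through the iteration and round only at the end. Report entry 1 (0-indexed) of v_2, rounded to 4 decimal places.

Mv0 = (1.00000, 0.00000); divide by 1.00000 → v1 = (1.00000, 0.00000)
Mv1 = (6.00000, 2.00000); divide by 6.00000 → v2 = (1.00000, 0.33333)
Requested entry of v2: 2/6 = 0.3333

0.3333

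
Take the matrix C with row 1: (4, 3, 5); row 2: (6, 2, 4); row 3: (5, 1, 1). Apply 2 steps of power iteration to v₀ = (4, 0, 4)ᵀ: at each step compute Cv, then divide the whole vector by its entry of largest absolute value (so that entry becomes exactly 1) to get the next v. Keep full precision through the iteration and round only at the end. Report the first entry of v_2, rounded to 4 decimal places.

Cv0 = (36.00000, 40.00000, 24.00000); divide by 40.00000 → v1 = (0.90000, 1.00000, 0.60000)
Cv1 = (9.60000, 9.80000, 6.10000); divide by 9.80000 → v2 = (0.97959, 1.00000, 0.62245)
Requested entry of v2: 384/392 = 0.9796

0.9796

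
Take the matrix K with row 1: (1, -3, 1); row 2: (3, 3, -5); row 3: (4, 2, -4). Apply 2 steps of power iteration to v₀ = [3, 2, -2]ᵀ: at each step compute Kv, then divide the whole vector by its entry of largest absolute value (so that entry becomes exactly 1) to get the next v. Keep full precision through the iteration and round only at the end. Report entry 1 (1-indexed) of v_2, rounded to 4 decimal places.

Kv0 = (-5.00000, 25.00000, 24.00000); divide by 25.00000 → v1 = (-0.20000, 1.00000, 0.96000)
Kv1 = (-2.24000, -2.40000, -2.64000); divide by -2.64000 → v2 = (0.84848, 0.90909, 1.00000)
Requested entry of v2: -56/-66 = 0.8485

0.8485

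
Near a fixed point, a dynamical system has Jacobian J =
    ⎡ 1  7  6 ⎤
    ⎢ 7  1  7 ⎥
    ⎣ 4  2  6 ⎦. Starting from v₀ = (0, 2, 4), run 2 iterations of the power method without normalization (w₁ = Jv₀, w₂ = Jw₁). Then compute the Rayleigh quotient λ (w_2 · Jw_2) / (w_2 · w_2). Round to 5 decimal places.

λ ≈ 13.24415

w1 = Jv₀ = (1·0 + 7·2 + 6·4; 7·0 + 1·2 + 7·4; 4·0 + 2·2 + 6·4) = (38, 30, 28)
w2 = Jw1 = (1·38 + 7·30 + 6·28; 7·38 + 1·30 + 7·28; 4·38 + 2·30 + 6·28) = (416, 492, 380)
Jw2 = (6140, 6064, 4928)
w2·Jw2 = 416·6140 + 492·6064 + 380·4928 = 7410368; w2·w2 = 416·416 + 492·492 + 380·380 = 559520
λ ≈ 7410368/559520 = 13.24415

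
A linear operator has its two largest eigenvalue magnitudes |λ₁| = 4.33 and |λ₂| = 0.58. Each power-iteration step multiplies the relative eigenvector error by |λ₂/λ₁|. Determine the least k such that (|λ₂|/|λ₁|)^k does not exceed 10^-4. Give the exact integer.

5

|λ₂/λ₁| = 0.58/4.33 = 0.13395
Need k ≥ ln(10^-4) / ln(0.13395) = -9.2103 / -2.0103 ≈ 4.582
Smallest integer k satisfying the bound: 5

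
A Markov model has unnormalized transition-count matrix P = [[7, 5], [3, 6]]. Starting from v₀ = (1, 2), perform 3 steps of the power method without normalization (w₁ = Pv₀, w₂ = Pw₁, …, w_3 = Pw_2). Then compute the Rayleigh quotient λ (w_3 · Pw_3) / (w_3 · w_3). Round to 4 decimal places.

w1 = Pv₀ = (7·1 + 5·2; 3·1 + 6·2) = (17, 15)
w2 = Pw1 = (7·17 + 5·15; 3·17 + 6·15) = (194, 141)
w3 = Pw2 = (2063, 1428)
Pw3 = (21581, 14757)
w3·Pw3 = 2063·21581 + 1428·14757 = 65594599; w3·w3 = 2063·2063 + 1428·1428 = 6295153
λ ≈ 65594599/6295153 = 10.4199

10.4199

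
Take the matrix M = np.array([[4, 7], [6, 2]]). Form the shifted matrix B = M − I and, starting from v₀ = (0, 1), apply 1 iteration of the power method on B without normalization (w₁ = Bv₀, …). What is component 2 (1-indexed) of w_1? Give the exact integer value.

B = M − I has rows (3, 7); (6, 1)
w1 = Bv₀ = (7, 1)
Requested component of w1: 1

1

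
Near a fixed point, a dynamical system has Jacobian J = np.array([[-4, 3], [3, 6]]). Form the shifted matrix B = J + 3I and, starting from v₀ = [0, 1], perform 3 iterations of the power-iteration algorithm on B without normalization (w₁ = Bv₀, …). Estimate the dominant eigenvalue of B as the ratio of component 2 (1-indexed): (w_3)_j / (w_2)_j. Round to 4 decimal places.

μ ≈ 9.8000

B = J + 3I has rows (-1, 3); (3, 9)
w1 = Bv₀ = ((-1)·0 + 3·1; 3·0 + 9·1) = (3, 9)
w2 = Bw1 = ((-1)·3 + 3·9; 3·3 + 9·9) = (24, 90)
w3 = Bw2 = (246, 882)
Ratio: 882/90 = 9.8000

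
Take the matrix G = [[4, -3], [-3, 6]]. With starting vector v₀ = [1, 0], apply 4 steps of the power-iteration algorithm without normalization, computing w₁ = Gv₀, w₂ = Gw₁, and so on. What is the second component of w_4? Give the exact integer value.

w1 = Gv₀ = (4·1 + (-3)·0; (-3)·1 + 6·0) = (4, -3)
w2 = Gw1 = (4·4 + (-3)·(-3); (-3)·4 + 6·(-3)) = (25, -30)
w3 = Gw2 = (190, -255)
w4 = Gw3 = (1525, -2100)
The requested component of w4 is -2100.

-2100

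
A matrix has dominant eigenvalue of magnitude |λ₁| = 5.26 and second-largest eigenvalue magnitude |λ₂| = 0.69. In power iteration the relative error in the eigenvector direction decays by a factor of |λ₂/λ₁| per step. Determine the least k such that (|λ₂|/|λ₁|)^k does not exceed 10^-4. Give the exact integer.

|λ₂/λ₁| = 0.69/5.26 = 0.13118
Need k ≥ ln(10^-4) / ln(0.13118) = -9.2103 / -2.0312 ≈ 4.534
Smallest integer k satisfying the bound: 5

5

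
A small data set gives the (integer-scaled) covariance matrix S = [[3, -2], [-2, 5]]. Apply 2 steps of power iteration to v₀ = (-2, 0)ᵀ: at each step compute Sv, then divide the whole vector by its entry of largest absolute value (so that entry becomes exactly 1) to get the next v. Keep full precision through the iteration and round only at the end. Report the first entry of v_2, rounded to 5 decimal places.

-0.81250

Sv0 = (-6.000000, 4.000000); divide by -6.000000 → v1 = (1.000000, -0.666667)
Sv1 = (4.333333, -5.333333); divide by -5.333333 → v2 = (-0.812500, 1.000000)
Requested entry of v2: -26/32 = -0.81250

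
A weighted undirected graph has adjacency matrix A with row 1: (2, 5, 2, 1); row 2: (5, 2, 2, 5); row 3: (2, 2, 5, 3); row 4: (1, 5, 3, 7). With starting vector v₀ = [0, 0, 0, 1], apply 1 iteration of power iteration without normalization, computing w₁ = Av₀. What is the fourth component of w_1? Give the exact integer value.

7

w1 = Av₀ = (2·0 + 5·0 + 2·0 + 1·1; 5·0 + 2·0 + 2·0 + 5·1; 2·0 + 2·0 + 5·0 + 3·1; 1·0 + 5·0 + 3·0 + 7·1) = (1, 5, 3, 7)
The requested component of w1 is 7.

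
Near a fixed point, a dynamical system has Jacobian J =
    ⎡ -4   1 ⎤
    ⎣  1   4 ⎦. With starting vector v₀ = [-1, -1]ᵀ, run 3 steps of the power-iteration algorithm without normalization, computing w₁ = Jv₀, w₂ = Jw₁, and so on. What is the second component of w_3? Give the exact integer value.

w1 = Jv₀ = (3, -5)
w2 = Jw1 = (-17, -17)
w3 = Jw2 = (51, -85)
The requested component of w3 is -85.

-85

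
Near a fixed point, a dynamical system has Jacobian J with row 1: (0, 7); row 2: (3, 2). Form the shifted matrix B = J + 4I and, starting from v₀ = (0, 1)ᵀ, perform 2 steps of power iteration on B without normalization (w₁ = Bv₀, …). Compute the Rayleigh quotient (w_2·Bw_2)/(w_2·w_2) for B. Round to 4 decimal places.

9.6937

B = J + 4I has rows (4, 7); (3, 6)
w1 = Bv₀ = (7, 6)
w2 = Bw1 = (70, 57)
Bw2 = (679, 552)
w2·Bw2 = 78994; w2·w2 = 8149; μ ≈ 78994/8149 = 9.6937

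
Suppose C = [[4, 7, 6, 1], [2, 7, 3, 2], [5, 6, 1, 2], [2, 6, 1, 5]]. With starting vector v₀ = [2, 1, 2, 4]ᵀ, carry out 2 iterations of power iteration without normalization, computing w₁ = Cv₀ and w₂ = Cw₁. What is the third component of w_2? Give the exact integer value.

w1 = Cv₀ = (31, 25, 26, 32)
w2 = Cw1 = (487, 379, 395, 398)
The requested component of w2 is 395.

395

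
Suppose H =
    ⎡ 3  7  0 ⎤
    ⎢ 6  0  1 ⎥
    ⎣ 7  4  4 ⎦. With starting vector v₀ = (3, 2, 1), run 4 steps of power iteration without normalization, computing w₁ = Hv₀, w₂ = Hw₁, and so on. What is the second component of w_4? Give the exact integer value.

14392

w1 = Hv₀ = (23, 19, 33)
w2 = Hw1 = (202, 171, 369)
w3 = Hw2 = (1803, 1581, 3574)
w4 = Hw3 = (16476, 14392, 33241)
The requested component of w4 is 14392.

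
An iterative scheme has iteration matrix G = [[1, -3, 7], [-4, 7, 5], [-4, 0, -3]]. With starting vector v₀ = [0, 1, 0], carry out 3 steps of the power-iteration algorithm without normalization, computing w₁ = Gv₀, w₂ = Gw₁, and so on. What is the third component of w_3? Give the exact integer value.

w1 = Gv₀ = (-3, 7, 0)
w2 = Gw1 = (-24, 61, 12)
w3 = Gw2 = (-123, 583, 60)
The requested component of w3 is 60.

60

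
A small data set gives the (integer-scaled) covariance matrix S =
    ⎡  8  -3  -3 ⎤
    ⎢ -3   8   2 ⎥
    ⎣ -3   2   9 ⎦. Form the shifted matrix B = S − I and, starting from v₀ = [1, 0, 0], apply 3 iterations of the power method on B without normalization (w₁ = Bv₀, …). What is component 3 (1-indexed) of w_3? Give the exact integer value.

-705

B = S − I has rows (7, -3, -3); (-3, 7, 2); (-3, 2, 8)
w1 = Bv₀ = (7, -3, -3)
w2 = Bw1 = (67, -48, -51)
w3 = Bw2 = (766, -639, -705)
Requested component of w3: -705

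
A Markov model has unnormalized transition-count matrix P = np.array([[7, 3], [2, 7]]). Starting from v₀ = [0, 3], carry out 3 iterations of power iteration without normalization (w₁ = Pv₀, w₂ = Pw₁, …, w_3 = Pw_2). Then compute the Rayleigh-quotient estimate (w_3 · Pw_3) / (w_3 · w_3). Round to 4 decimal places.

9.4994

w1 = Pv₀ = (7·0 + 3·3; 2·0 + 7·3) = (9, 21)
w2 = Pw1 = (7·9 + 3·21; 2·9 + 7·21) = (126, 165)
w3 = Pw2 = (1377, 1407)
Pw3 = (13860, 12603)
w3·Pw3 = 1377·13860 + 1407·12603 = 36817641; w3·w3 = 1377·1377 + 1407·1407 = 3875778
λ ≈ 36817641/3875778 = 9.4994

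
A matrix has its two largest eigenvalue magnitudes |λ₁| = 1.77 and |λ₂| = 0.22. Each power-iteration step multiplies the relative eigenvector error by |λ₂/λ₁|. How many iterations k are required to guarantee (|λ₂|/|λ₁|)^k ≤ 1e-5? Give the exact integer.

|λ₂/λ₁| = 0.22/1.77 = 0.12429
Need k ≥ ln(1e-5) / ln(0.12429) = -11.5129 / -2.0851 ≈ 5.522
Smallest integer k satisfying the bound: 6

6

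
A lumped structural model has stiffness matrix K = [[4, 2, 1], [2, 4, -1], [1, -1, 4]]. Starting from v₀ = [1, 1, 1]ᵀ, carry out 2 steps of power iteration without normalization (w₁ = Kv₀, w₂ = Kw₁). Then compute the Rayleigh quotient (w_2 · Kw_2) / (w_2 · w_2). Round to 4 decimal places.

w1 = Kv₀ = (7, 5, 4)
w2 = Kw1 = (42, 30, 18)
Kw2 = (246, 186, 84)
w2·Kw2 = 42·246 + 30·186 + 18·84 = 17424; w2·w2 = 42·42 + 30·30 + 18·18 = 2988
λ ≈ 17424/2988 = 5.8313

5.8313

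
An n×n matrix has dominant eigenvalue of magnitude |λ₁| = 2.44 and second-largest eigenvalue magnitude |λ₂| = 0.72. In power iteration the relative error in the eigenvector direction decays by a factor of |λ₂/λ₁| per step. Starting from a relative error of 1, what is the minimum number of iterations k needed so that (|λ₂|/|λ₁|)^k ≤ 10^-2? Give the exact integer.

4

|λ₂/λ₁| = 0.72/2.44 = 0.29508
Need k ≥ ln(10^-2) / ln(0.29508) = -4.6052 / -1.2205 ≈ 3.773
Smallest integer k satisfying the bound: 4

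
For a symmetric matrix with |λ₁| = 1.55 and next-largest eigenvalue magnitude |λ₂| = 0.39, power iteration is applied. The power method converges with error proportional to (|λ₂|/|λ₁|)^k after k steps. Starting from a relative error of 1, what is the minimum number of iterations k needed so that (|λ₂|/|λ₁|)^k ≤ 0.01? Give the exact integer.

|λ₂/λ₁| = 0.39/1.55 = 0.25161
Need k ≥ ln(0.01) / ln(0.25161) = -4.6052 / -1.3799 ≈ 3.337
Smallest integer k satisfying the bound: 4

4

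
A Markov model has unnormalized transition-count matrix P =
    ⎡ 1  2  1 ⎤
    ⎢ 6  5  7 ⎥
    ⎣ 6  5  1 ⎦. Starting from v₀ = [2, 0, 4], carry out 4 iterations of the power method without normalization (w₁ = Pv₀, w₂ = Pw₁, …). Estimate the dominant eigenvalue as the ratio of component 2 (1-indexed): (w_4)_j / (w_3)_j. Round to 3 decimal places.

λ ≈ 10.959

w1 = Pv₀ = (1·2 + 2·0 + 1·4; 6·2 + 5·0 + 7·4; 6·2 + 5·0 + 1·4) = (6, 40, 16)
w2 = Pw1 = (1·6 + 2·40 + 1·16; 6·6 + 5·40 + 7·16; 6·6 + 5·40 + 1·16) = (102, 348, 252)
w3 = Pw2 = (1050, 4116, 2604)
w4 = Pw3 = (11886, 45108, 29484)
Ratio at component: 45108 / 4116 = 10.959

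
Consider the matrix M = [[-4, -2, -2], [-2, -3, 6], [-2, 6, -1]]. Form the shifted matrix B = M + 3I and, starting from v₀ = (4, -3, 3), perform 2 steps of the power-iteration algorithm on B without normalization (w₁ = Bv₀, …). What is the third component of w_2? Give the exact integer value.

B = M + 3I has rows (-1, -2, -2); (-2, 0, 6); (-2, 6, 2)
w1 = Bv₀ = (-4, 10, -20)
w2 = Bw1 = (24, -112, 28)
Requested component of w2: 28

28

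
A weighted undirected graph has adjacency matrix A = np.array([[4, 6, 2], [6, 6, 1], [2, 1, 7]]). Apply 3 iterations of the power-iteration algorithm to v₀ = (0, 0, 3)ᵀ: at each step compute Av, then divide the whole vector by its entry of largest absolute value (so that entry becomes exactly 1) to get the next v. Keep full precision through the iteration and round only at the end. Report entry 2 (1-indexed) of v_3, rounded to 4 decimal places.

0.8105

Av0 = (6.00000, 3.00000, 21.00000); divide by 21.00000 → v1 = (0.28571, 0.14286, 1.00000)
Av1 = (4.00000, 3.57143, 7.71429); divide by 7.71429 → v2 = (0.51852, 0.46296, 1.00000)
Av2 = (6.85185, 6.88889, 8.50000); divide by 8.50000 → v3 = (0.80610, 0.81046, 1.00000)
Requested entry of v3: 1116/1377 = 0.8105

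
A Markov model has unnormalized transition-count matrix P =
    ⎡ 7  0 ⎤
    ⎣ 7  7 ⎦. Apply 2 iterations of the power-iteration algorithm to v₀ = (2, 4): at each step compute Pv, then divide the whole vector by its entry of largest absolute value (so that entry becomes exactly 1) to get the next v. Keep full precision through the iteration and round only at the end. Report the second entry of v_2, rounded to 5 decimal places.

Pv0 = (14.000000, 42.000000); divide by 42.000000 → v1 = (0.333333, 1.000000)
Pv1 = (2.333333, 9.333333); divide by 9.333333 → v2 = (0.250000, 1.000000)
Requested entry of v2: 392/392 = 1.00000

1.00000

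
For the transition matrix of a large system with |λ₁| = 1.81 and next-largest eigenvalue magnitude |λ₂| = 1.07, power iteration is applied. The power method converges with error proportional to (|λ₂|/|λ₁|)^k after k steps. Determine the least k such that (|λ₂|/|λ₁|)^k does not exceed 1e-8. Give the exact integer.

|λ₂/λ₁| = 1.07/1.81 = 0.59116
Need k ≥ ln(1e-8) / ln(0.59116) = -18.4207 / -0.5257 ≈ 35.042
Smallest integer k satisfying the bound: 36

36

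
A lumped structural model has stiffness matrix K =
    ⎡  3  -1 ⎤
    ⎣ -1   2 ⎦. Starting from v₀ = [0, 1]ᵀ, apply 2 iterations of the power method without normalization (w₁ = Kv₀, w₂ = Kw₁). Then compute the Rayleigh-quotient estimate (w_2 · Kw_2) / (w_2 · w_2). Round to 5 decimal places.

w1 = Kv₀ = (-1, 2)
w2 = Kw1 = (-5, 5)
Kw2 = (-20, 15)
w2·Kw2 = (-5)·(-20) + 5·15 = 175; w2·w2 = (-5)·(-5) + 5·5 = 50
λ ≈ 175/50 = 3.50000

3.50000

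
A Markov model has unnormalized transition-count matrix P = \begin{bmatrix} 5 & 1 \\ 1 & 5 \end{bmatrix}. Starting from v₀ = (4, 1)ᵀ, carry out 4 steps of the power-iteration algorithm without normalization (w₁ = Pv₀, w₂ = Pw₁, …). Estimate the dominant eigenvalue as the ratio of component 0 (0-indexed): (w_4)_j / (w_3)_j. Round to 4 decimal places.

w1 = Pv₀ = (21, 9)
w2 = Pw1 = (114, 66)
w3 = Pw2 = (636, 444)
w4 = Pw3 = (3624, 2856)
Ratio at component: 3624 / 636 = 5.6981

λ ≈ 5.6981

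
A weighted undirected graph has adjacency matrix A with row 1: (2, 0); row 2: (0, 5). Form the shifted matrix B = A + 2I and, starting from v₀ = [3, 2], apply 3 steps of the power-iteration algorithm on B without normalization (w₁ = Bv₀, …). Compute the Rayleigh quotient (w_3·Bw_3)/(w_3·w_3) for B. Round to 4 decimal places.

6.7821

B = A + 2I has rows (4, 0); (0, 7)
w1 = Bv₀ = (4·3 + 0·2; 0·3 + 7·2) = (12, 14)
w2 = Bw1 = (4·12 + 0·14; 0·12 + 7·14) = (48, 98)
w3 = Bw2 = (192, 686)
Bw3 = (768, 4802)
w3·Bw3 = 3441628; w3·w3 = 507460; μ ≈ 3441628/507460 = 6.7821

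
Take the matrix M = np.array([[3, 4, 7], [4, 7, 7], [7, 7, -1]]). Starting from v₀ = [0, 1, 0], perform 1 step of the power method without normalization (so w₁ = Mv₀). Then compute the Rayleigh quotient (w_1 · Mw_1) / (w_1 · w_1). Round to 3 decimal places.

λ ≈ 14.421

w1 = Mv₀ = (3·0 + 4·1 + 7·0; 4·0 + 7·1 + 7·0; 7·0 + 7·1 + (-1)·0) = (4, 7, 7)
Mw1 = (89, 114, 70)
w1·Mw1 = 4·89 + 7·114 + 7·70 = 1644; w1·w1 = 4·4 + 7·7 + 7·7 = 114
λ ≈ 1644/114 = 14.421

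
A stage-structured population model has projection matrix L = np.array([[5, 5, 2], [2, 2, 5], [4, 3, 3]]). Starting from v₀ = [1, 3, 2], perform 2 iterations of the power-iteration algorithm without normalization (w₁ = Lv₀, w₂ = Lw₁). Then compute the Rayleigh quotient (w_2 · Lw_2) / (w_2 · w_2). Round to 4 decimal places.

10.3768

w1 = Lv₀ = (5·1 + 5·3 + 2·2; 2·1 + 2·3 + 5·2; 4·1 + 3·3 + 3·2) = (24, 18, 19)
w2 = Lw1 = (5·24 + 5·18 + 2·19; 2·24 + 2·18 + 5·19; 4·24 + 3·18 + 3·19) = (248, 179, 207)
Lw2 = (2549, 1889, 2150)
w2·Lw2 = 248·2549 + 179·1889 + 207·2150 = 1415333; w2·w2 = 248·248 + 179·179 + 207·207 = 136394
λ ≈ 1415333/136394 = 10.3768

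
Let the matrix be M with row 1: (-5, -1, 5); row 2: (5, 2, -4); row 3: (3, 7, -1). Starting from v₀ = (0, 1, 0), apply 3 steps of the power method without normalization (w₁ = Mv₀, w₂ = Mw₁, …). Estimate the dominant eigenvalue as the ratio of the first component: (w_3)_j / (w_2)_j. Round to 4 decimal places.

w1 = Mv₀ = ((-5)·0 + (-1)·1 + 5·0; 5·0 + 2·1 + (-4)·0; 3·0 + 7·1 + (-1)·0) = (-1, 2, 7)
w2 = Mw1 = ((-5)·(-1) + (-1)·2 + 5·7; 5·(-1) + 2·2 + (-4)·7; 3·(-1) + 7·2 + (-1)·7) = (38, -29, 4)
w3 = Mw2 = (-141, 116, -93)
Ratio at component: -141 / 38 = -3.7105

λ ≈ -3.7105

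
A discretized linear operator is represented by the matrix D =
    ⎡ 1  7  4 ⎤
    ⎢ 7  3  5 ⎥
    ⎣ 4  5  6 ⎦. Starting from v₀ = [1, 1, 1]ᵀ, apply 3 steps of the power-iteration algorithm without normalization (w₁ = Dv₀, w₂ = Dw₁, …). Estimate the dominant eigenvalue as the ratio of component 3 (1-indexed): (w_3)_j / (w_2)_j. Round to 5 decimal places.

w1 = Dv₀ = (12, 15, 15)
w2 = Dw1 = (177, 204, 213)
w3 = Dw2 = (2457, 2916, 3006)
Ratio at component: 3006 / 213 = 14.11268

14.11268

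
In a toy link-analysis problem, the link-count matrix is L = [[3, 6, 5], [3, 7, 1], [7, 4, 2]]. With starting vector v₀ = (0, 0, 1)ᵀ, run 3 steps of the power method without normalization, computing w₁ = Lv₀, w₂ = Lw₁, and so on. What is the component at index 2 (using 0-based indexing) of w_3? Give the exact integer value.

399

w1 = Lv₀ = (3·0 + 6·0 + 5·1; 3·0 + 7·0 + 1·1; 7·0 + 4·0 + 2·1) = (5, 1, 2)
w2 = Lw1 = (3·5 + 6·1 + 5·2; 3·5 + 7·1 + 1·2; 7·5 + 4·1 + 2·2) = (31, 24, 43)
w3 = Lw2 = (452, 304, 399)
The requested component of w3 is 399.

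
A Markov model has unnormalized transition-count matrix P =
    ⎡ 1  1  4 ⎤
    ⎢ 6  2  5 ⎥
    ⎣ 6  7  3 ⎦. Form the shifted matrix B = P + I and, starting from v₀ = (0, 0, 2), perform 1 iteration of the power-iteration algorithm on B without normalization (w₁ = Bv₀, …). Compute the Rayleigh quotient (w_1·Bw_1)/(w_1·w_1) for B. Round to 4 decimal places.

μ ≈ 12.4737

B = P + I has rows (2, 1, 4); (6, 3, 5); (6, 7, 4)
w1 = Bv₀ = (2·0 + 1·0 + 4·2; 6·0 + 3·0 + 5·2; 6·0 + 7·0 + 4·2) = (8, 10, 8)
Bw1 = (58, 118, 150)
w1·Bw1 = 2844; w1·w1 = 228; μ ≈ 2844/228 = 12.4737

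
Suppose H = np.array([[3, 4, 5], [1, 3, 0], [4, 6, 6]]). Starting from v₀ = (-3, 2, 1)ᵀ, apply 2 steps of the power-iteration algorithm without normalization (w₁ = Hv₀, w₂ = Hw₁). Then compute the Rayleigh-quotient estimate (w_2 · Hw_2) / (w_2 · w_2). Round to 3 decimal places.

10.225

w1 = Hv₀ = (3·(-3) + 4·2 + 5·1; 1·(-3) + 3·2 + 0·1; 4·(-3) + 6·2 + 6·1) = (4, 3, 6)
w2 = Hw1 = (3·4 + 4·3 + 5·6; 1·4 + 3·3 + 0·6; 4·4 + 6·3 + 6·6) = (54, 13, 70)
Hw2 = (564, 93, 714)
w2·Hw2 = 54·564 + 13·93 + 70·714 = 81645; w2·w2 = 54·54 + 13·13 + 70·70 = 7985
λ ≈ 81645/7985 = 10.225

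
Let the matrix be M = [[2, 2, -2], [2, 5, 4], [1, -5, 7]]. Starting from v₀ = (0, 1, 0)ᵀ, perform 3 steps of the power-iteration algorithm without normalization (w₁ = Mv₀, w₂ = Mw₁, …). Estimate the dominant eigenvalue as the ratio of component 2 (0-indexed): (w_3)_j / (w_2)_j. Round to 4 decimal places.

7.3621

w1 = Mv₀ = (2·0 + 2·1 + (-2)·0; 2·0 + 5·1 + 4·0; 1·0 + (-5)·1 + 7·0) = (2, 5, -5)
w2 = Mw1 = (2·2 + 2·5 + (-2)·(-5); 2·2 + 5·5 + 4·(-5); 1·2 + (-5)·5 + 7·(-5)) = (24, 9, -58)
w3 = Mw2 = (182, -139, -427)
Ratio at component: -427 / -58 = 7.3621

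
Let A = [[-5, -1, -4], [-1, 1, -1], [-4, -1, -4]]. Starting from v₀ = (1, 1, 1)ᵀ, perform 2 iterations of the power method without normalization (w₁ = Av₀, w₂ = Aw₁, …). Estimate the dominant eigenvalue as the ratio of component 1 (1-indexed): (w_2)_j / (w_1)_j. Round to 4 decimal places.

w1 = Av₀ = ((-5)·1 + (-1)·1 + (-4)·1; (-1)·1 + 1·1 + (-1)·1; (-4)·1 + (-1)·1 + (-4)·1) = (-10, -1, -9)
w2 = Aw1 = ((-5)·(-10) + (-1)·(-1) + (-4)·(-9); (-1)·(-10) + 1·(-1) + (-1)·(-9); (-4)·(-10) + (-1)·(-1) + (-4)·(-9)) = (87, 18, 77)
Ratio at component: 87 / -10 = -8.7000

λ ≈ -8.7000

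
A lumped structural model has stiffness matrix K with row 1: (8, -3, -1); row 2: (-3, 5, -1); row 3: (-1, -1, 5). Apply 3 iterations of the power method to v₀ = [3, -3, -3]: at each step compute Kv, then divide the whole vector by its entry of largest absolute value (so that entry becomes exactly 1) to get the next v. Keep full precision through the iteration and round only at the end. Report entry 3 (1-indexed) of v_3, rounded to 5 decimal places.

-0.17110

Kv0 = (36.000000, -21.000000, -15.000000); divide by 36.000000 → v1 = (1.000000, -0.583333, -0.416667)
Kv1 = (10.166667, -5.500000, -2.500000); divide by 10.166667 → v2 = (1.000000, -0.540984, -0.245902)
Kv2 = (9.868852, -5.459016, -1.688525); divide by 9.868852 → v3 = (1.000000, -0.553156, -0.171096)
Requested entry of v3: -618/3612 = -0.17110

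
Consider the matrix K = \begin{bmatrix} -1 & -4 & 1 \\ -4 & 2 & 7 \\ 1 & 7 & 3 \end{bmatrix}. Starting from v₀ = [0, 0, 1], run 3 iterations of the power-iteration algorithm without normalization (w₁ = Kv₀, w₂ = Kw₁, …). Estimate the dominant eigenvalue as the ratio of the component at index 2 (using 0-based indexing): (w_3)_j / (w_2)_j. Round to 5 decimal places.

6.23729

w1 = Kv₀ = (1, 7, 3)
w2 = Kw1 = (-26, 31, 59)
w3 = Kw2 = (-39, 579, 368)
Ratio at component: 368 / 59 = 6.23729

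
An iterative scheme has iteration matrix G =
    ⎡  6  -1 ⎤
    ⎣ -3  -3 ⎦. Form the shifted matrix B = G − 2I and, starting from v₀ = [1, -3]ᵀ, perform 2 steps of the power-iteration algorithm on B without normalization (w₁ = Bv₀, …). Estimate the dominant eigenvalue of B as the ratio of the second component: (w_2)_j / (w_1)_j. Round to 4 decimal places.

B = G − 2I has rows (4, -1); (-3, -5)
w1 = Bv₀ = (7, 12)
w2 = Bw1 = (16, -81)
Ratio: -81/12 = -6.7500

μ ≈ -6.7500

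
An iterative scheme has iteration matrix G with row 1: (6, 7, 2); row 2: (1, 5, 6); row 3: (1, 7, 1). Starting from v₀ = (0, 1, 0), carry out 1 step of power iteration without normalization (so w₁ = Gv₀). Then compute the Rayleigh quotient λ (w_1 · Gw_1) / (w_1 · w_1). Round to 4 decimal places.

w1 = Gv₀ = (7, 5, 7)
Gw1 = (91, 74, 49)
w1·Gw1 = 7·91 + 5·74 + 7·49 = 1350; w1·w1 = 7·7 + 5·5 + 7·7 = 123
λ ≈ 1350/123 = 10.9756

λ ≈ 10.9756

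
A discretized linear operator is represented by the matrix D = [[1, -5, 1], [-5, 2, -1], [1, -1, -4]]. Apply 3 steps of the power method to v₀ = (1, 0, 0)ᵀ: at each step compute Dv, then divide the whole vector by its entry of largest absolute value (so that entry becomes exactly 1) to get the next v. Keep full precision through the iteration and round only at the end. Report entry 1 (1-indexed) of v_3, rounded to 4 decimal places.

Dv0 = (1.00000, -5.00000, 1.00000); divide by -5.00000 → v1 = (-0.20000, 1.00000, -0.20000)
Dv1 = (-5.40000, 3.20000, -0.40000); divide by -5.40000 → v2 = (1.00000, -0.59259, 0.07407)
Dv2 = (4.03704, -6.25926, 1.29630); divide by -6.25926 → v3 = (-0.64497, 1.00000, -0.20710)
Requested entry of v3: 109/-169 = -0.6450

-0.6450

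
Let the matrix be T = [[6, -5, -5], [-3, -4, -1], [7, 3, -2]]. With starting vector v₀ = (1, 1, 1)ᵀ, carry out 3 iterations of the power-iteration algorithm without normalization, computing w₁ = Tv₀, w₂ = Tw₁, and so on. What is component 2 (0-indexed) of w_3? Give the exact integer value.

w1 = Tv₀ = (6·1 + (-5)·1 + (-5)·1; (-3)·1 + (-4)·1 + (-1)·1; 7·1 + 3·1 + (-2)·1) = (-4, -8, 8)
w2 = Tw1 = (6·(-4) + (-5)·(-8) + (-5)·8; (-3)·(-4) + (-4)·(-8) + (-1)·8; 7·(-4) + 3·(-8) + (-2)·8) = (-24, 36, -68)
w3 = Tw2 = (16, -4, 76)
The requested component of w3 is 76.

76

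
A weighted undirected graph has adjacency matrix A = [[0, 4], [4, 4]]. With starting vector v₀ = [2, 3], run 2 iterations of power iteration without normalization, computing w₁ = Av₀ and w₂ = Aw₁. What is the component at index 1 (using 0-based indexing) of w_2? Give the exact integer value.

128

w1 = Av₀ = (0·2 + 4·3; 4·2 + 4·3) = (12, 20)
w2 = Aw1 = (0·12 + 4·20; 4·12 + 4·20) = (80, 128)
The requested component of w2 is 128.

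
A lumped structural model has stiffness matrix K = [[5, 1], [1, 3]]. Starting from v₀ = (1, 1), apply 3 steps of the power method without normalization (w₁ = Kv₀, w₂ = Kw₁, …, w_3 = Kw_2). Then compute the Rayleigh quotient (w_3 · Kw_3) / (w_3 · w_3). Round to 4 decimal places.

5.4085

w1 = Kv₀ = (5·1 + 1·1; 1·1 + 3·1) = (6, 4)
w2 = Kw1 = (5·6 + 1·4; 1·6 + 3·4) = (34, 18)
w3 = Kw2 = (188, 88)
Kw3 = (1028, 452)
w3·Kw3 = 188·1028 + 88·452 = 233040; w3·w3 = 188·188 + 88·88 = 43088
λ ≈ 233040/43088 = 5.4085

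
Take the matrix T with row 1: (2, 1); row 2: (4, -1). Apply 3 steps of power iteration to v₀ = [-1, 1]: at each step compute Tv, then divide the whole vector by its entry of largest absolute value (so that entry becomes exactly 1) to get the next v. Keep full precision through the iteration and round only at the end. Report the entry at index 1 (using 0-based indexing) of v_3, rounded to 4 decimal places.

1.0000

Tv0 = (-1.00000, -5.00000); divide by -5.00000 → v1 = (0.20000, 1.00000)
Tv1 = (1.40000, -0.20000); divide by 1.40000 → v2 = (1.00000, -0.14286)
Tv2 = (1.85714, 4.14286); divide by 4.14286 → v3 = (0.44828, 1.00000)
Requested entry of v3: -29/-29 = 1.0000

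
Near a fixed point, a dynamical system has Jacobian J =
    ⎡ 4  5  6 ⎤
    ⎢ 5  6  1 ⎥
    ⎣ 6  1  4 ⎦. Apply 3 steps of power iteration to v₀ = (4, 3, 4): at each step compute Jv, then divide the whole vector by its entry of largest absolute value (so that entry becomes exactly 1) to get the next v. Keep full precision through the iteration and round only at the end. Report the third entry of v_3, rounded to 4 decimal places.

0.7753

Jv0 = (55.00000, 42.00000, 43.00000); divide by 55.00000 → v1 = (1.00000, 0.76364, 0.78182)
Jv1 = (12.50909, 10.36364, 9.89091); divide by 12.50909 → v2 = (1.00000, 0.82849, 0.79070)
Jv2 = (12.88663, 10.76163, 9.99128); divide by 12.88663 → v3 = (1.00000, 0.83510, 0.77532)
Requested entry of v3: 6874/8866 = 0.7753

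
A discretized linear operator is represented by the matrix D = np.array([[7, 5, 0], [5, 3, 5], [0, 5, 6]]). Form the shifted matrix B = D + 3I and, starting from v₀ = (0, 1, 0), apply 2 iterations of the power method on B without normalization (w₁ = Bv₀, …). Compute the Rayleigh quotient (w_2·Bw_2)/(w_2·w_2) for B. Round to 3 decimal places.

μ ≈ 15.051

B = D + 3I has rows (10, 5, 0); (5, 6, 5); (0, 5, 9)
w1 = Bv₀ = (5, 6, 5)
w2 = Bw1 = (80, 86, 75)
Bw2 = (1230, 1291, 1105)
w2·Bw2 = 292301; w2·w2 = 19421; μ ≈ 292301/19421 = 15.051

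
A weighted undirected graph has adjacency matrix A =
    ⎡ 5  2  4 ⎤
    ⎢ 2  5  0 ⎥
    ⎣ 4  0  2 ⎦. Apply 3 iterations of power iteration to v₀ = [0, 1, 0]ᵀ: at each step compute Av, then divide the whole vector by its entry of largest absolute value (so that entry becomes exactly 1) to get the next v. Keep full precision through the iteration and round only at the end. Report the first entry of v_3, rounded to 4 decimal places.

1.0000

Av0 = (2.00000, 5.00000, 0.00000); divide by 5.00000 → v1 = (0.40000, 1.00000, 0.00000)
Av1 = (4.00000, 5.80000, 1.60000); divide by 5.80000 → v2 = (0.68966, 1.00000, 0.27586)
Av2 = (6.55172, 6.37931, 3.31034); divide by 6.55172 → v3 = (1.00000, 0.97368, 0.50526)
Requested entry of v3: 190/190 = 1.0000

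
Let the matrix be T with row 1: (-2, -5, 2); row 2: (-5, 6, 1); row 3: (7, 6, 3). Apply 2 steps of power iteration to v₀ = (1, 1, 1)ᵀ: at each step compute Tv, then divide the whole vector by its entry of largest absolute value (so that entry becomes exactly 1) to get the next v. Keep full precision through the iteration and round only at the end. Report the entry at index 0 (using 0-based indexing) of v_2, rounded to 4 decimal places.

0.6038

Tv0 = (-5.00000, 2.00000, 16.00000); divide by 16.00000 → v1 = (-0.31250, 0.12500, 1.00000)
Tv1 = (2.00000, 3.31250, 1.56250); divide by 3.31250 → v2 = (0.60377, 1.00000, 0.47170)
Requested entry of v2: 32/53 = 0.6038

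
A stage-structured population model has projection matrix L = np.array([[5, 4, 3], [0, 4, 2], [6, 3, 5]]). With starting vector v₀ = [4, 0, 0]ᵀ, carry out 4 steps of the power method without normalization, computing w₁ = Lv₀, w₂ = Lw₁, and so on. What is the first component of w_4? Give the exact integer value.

w1 = Lv₀ = (20, 0, 24)
w2 = Lw1 = (172, 48, 240)
w3 = Lw2 = (1772, 672, 2376)
w4 = Lw3 = (18676, 7440, 24528)
The requested component of w4 is 18676.

18676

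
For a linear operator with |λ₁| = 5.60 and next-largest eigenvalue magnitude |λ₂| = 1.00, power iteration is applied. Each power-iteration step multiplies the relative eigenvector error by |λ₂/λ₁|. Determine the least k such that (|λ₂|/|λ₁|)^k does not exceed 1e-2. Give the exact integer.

3

|λ₂/λ₁| = 1.00/5.60 = 0.17857
Need k ≥ ln(1e-2) / ln(0.17857) = -4.6052 / -1.7228 ≈ 2.673
Smallest integer k satisfying the bound: 3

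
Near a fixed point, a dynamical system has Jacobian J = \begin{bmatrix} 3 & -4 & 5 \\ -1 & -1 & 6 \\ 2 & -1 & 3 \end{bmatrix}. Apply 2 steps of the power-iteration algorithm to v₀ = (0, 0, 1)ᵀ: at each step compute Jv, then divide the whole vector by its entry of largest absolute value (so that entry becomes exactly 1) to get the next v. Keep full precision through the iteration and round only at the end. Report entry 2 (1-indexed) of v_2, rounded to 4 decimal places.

Jv0 = (5.00000, 6.00000, 3.00000); divide by 6.00000 → v1 = (0.83333, 1.00000, 0.50000)
Jv1 = (1.00000, 1.16667, 2.16667); divide by 2.16667 → v2 = (0.46154, 0.53846, 1.00000)
Requested entry of v2: 7/13 = 0.5385

0.5385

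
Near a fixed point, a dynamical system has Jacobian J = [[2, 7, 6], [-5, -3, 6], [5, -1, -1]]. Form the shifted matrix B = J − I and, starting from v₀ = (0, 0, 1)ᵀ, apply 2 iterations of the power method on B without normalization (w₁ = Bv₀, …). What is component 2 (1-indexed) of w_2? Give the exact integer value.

B = J − I has rows (1, 7, 6); (-5, -4, 6); (5, -1, -2)
w1 = Bv₀ = (1·0 + 7·0 + 6·1; (-5)·0 + (-4)·0 + 6·1; 5·0 + (-1)·0 + (-2)·1) = (6, 6, -2)
w2 = Bw1 = (1·6 + 7·6 + 6·(-2); (-5)·6 + (-4)·6 + 6·(-2); 5·6 + (-1)·6 + (-2)·(-2)) = (36, -66, 28)
Requested component of w2: -66

-66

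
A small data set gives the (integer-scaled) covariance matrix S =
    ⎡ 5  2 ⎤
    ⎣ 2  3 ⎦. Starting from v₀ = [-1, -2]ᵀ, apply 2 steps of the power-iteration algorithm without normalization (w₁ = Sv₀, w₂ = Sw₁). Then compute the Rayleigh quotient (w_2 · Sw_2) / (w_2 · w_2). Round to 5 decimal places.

w1 = Sv₀ = (5·(-1) + 2·(-2); 2·(-1) + 3·(-2)) = (-9, -8)
w2 = Sw1 = (5·(-9) + 2·(-8); 2·(-9) + 3·(-8)) = (-61, -42)
Sw2 = (-389, -248)
w2·Sw2 = (-61)·(-389) + (-42)·(-248) = 34145; w2·w2 = (-61)·(-61) + (-42)·(-42) = 5485
λ ≈ 34145/5485 = 6.22516

λ ≈ 6.22516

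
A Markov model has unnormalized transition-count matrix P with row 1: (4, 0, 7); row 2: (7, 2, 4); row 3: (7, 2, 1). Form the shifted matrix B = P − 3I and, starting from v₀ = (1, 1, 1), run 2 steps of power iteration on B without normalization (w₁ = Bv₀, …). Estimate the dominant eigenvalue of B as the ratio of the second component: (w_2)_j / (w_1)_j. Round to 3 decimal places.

B = P − 3I has rows (1, 0, 7); (7, -1, 4); (7, 2, -2)
w1 = Bv₀ = (1·1 + 0·1 + 7·1; 7·1 + (-1)·1 + 4·1; 7·1 + 2·1 + (-2)·1) = (8, 10, 7)
w2 = Bw1 = (1·8 + 0·10 + 7·7; 7·8 + (-1)·10 + 4·7; 7·8 + 2·10 + (-2)·7) = (57, 74, 62)
Ratio: 74/10 = 7.400

7.400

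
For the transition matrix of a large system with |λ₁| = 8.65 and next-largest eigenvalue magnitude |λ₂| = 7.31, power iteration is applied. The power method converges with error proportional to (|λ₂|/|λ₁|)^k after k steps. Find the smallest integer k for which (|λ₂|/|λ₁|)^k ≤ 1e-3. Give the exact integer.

42

|λ₂/λ₁| = 7.31/8.65 = 0.84509
Need k ≥ ln(1e-3) / ln(0.84509) = -6.9078 / -0.1683 ≈ 41.040
Smallest integer k satisfying the bound: 42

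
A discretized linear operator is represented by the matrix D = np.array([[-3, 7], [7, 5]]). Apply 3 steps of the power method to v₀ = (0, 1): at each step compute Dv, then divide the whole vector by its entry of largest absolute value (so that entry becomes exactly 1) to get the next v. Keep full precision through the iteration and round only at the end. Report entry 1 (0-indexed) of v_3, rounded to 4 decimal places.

0.9832

Dv0 = (7.00000, 5.00000); divide by 7.00000 → v1 = (1.00000, 0.71429)
Dv1 = (2.00000, 10.57143); divide by 10.57143 → v2 = (0.18919, 1.00000)
Dv2 = (6.43243, 6.32432); divide by 6.43243 → v3 = (1.00000, 0.98319)
Requested entry of v3: 468/476 = 0.9832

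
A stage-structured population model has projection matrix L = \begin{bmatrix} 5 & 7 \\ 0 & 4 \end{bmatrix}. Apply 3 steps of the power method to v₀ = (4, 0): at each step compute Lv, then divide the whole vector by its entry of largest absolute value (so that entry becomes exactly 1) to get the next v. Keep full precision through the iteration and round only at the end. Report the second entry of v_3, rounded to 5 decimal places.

0.00000

Lv0 = (20.000000, 0.000000); divide by 20.000000 → v1 = (1.000000, 0.000000)
Lv1 = (5.000000, 0.000000); divide by 5.000000 → v2 = (1.000000, 0.000000)
Lv2 = (5.000000, 0.000000); divide by 5.000000 → v3 = (1.000000, 0.000000)
Requested entry of v3: 0/500 = 0.00000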